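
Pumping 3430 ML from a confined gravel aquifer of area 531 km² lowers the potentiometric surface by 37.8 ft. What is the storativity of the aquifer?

A = 531 km² = 5.31 × 10^8 m²
Δh = 37.8 ft = 11.52 m
ΔV = 3430 ML = 3.43 × 10^6 m³
S = ΔV / (A × Δh) = 3.43 × 10^6 m³ / (5.31 × 10^8 m² × 11.52 m) = 5.607 × 10^-4

S ≈ 5.6 × 10^-4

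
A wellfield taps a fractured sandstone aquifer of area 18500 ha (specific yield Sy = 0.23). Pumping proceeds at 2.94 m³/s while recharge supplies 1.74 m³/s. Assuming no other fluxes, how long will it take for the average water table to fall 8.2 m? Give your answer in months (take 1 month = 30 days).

t ≈ 112 months

A = 18500 ha = 1.85 × 10^8 m²
ΔV = Sy × A × Δh = 0.23 × 1.85 × 10^8 × 8.2 = 3.489 × 10^8 m³
Net withdrawal = 2.94 − 1.74 = 1.2 m³/s = 1.037 × 10^5 m³/d
t = ΔV / Q = 3.489 × 10^8 m³ / 1.037 × 10^5 m³/d = 3365 d
t = 3365 d ≈ 112.2 months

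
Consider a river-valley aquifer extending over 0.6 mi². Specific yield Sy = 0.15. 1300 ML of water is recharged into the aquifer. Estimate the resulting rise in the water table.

A = 0.6 mi² = 1.554 × 10^6 m²
ΔV = 1300 ML = 1.3 × 10^6 m³
Δh = ΔV / (Sy × A) = 1.3 × 10^6 m³ / (0.15 × 1.554 × 10^6 m²) = 5.577 m

Δh ≈ 5.58 m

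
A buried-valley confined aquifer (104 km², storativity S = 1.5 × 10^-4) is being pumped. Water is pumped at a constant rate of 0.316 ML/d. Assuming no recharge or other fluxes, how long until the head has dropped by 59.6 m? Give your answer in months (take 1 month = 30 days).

A = 104 km² = 1.04 × 10^8 m²
ΔV = S × A × Δh = 1.5 × 10^-4 × 1.04 × 10^8 × 59.6 = 9.298 × 10^5 m³
Q = 0.316 ML/d = 316 m³/d
t = ΔV / Q = 9.298 × 10^5 m³ / 316 m³/d = 2942 d
t = 2942 d ≈ 98.08 months

t ≈ 98.1 months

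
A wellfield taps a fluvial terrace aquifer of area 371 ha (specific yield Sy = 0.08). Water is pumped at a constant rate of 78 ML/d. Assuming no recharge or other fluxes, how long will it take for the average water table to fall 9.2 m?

t ≈ 35 days

A = 371 ha = 3.71 × 10^6 m²
ΔV = Sy × A × Δh = 0.08 × 3.71 × 10^6 × 9.2 = 2.731 × 10^6 m³
Q = 78 ML/d = 78000 m³/d
t = ΔV / Q = 2.731 × 10^6 m³ / 78000 m³/d = 35.01 d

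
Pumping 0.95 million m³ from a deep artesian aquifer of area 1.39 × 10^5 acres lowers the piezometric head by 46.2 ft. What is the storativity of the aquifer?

A = 1.39 × 10^5 acres = 5.625 × 10^8 m²
Δh = 46.2 ft = 14.08 m
ΔV = 0.95 million m³ = 9.5 × 10^5 m³
S = ΔV / (A × Δh) = 9.5 × 10^5 m³ / (5.625 × 10^8 m² × 14.08 m) = 1.199 × 10^-4

S ≈ 1.2 × 10^-4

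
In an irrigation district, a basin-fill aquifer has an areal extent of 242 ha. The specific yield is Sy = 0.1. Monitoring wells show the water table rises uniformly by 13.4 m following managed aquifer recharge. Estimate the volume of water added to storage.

A = 242 ha = 2.42 × 10^6 m²
ΔV = Sy × A × Δh = 0.1 × 2.42 × 10^6 m² × 13.4 m = 3.243 × 10^6 m³

ΔV ≈ 3.24 × 10^6 m³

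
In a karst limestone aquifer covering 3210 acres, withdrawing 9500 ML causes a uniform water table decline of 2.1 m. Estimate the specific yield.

A = 3210 acres = 1.299 × 10^7 m²
ΔV = 9500 ML = 9.5 × 10^6 m³
Sy = ΔV / (A × Δh) = 9.5 × 10^6 m³ / (1.299 × 10^7 m² × 2.1 m) = 0.3482

Sy ≈ 0.35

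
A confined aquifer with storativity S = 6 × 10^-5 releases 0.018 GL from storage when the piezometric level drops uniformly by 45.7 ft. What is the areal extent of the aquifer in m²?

A ≈ 2.15 × 10^7 m²

Δh = 45.7 ft = 13.93 m
ΔV = 0.018 GL = 18000 m³
A = ΔV / (S × Δh) = 18000 / (6 × 10^-5 × 13.93) = 2.154 × 10^7 m²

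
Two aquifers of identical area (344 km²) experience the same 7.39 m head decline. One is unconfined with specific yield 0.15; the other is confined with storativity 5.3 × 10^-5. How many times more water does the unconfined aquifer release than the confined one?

A = 344 km² = 3.44 × 10^8 m²
Unconfined: ΔV_u = Sy × A × Δh = 0.15 × 3.44 × 10^8 × 7.39 = 3.813 × 10^8 m³
Confined: ΔV_c = S × A × Δh = 5.3 × 10^-5 × 3.44 × 10^8 × 7.39 = 1.347 × 10^5 m³
Ratio = ΔV_u / ΔV_c = Sy / S = 0.15 / 5.3 × 10^-5 = 2830

ΔV_u / ΔV_c ≈ 2830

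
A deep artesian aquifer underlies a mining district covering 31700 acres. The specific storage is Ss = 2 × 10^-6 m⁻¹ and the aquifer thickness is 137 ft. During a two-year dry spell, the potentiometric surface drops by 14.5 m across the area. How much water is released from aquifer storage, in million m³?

ΔV ≈ 0.155 million m³

b = 137 ft = 41.76 m
S = Ss × b = 2 × 10^-6 m⁻¹ × 41.76 m = 8.352 × 10^-5
A = 31700 acres = 1.283 × 10^8 m²
ΔV = S × A × Δh = 8.352 × 10^-5 × 1.283 × 10^8 m² × 14.5 m = 1.553 × 10^5 m³
ΔV = 1.553 × 10^5 m³ = 0.1553 million m³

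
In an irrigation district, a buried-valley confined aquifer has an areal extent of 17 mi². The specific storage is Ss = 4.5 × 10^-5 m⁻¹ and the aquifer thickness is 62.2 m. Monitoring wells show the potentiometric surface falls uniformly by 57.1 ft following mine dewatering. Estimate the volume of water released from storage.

ΔV ≈ 2.14 × 10^6 m³

S = Ss × b = 4.5 × 10^-5 m⁻¹ × 62.2 m = 2.799 × 10^-3
A = 17 mi² = 4.403 × 10^7 m²
Δh = 57.1 ft = 17.4 m
ΔV = S × A × Δh = 0.002799 × 4.403 × 10^7 m² × 17.4 m = 2.145 × 10^6 m³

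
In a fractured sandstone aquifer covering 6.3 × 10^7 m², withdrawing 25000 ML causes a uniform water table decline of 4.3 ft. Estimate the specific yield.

Δh = 4.3 ft = 1.311 m
ΔV = 25000 ML = 2.5 × 10^7 m³
Sy = ΔV / (A × Δh) = 2.5 × 10^7 m³ / (6.3 × 10^7 m² × 1.311 m) = 0.3028

Sy ≈ 0.3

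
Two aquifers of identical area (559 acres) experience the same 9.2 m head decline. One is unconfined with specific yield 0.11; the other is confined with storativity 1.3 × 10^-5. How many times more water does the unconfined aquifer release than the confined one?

ΔV_u / ΔV_c ≈ 8460

A = 559 acres = 2.262 × 10^6 m²
Unconfined: ΔV_u = Sy × A × Δh = 0.11 × 2.262 × 10^6 × 9.2 = 2.289 × 10^6 m³
Confined: ΔV_c = S × A × Δh = 1.3 × 10^-5 × 2.262 × 10^6 × 9.2 = 270.6 m³
Ratio = ΔV_u / ΔV_c = Sy / S = 0.11 / 1.3 × 10^-5 = 8462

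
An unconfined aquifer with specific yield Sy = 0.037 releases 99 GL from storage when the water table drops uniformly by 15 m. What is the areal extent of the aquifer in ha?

A ≈ 17800 ha

ΔV = 99 GL = 9.9 × 10^7 m³
A = ΔV / (Sy × Δh) = 9.9 × 10^7 / (0.037 × 15) = 1.784 × 10^8 m²
A = 1.784 × 10^8 m² = 17840 ha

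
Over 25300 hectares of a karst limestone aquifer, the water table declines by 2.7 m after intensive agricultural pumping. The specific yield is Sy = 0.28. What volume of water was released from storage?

ΔV ≈ 1.91 × 10^8 m³

A = 25300 hectares = 2.53 × 10^8 m²
ΔV = Sy × A × Δh = 0.28 × 2.53 × 10^8 m² × 2.7 m = 1.913 × 10^8 m³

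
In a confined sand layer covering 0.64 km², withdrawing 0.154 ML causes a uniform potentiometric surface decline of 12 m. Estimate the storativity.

S ≈ 2 × 10^-5

A = 0.64 km² = 6.4 × 10^5 m²
ΔV = 0.154 ML = 154 m³
S = ΔV / (A × Δh) = 154 m³ / (6.4 × 10^5 m² × 12 m) = 2.005 × 10^-5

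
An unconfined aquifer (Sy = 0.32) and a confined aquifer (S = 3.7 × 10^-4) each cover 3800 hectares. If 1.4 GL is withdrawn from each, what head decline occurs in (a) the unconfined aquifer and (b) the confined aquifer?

A = 3800 hectares = 3.8 × 10^7 m²
ΔV = 1.4 GL = 1.4 × 10^6 m³
Unconfined: Δh_u = ΔV/(Sy·A) = 1.4 × 10^6/(0.32 × 3.8 × 10^7) = 0.1151 m
Confined: Δh_c = ΔV/(S·A) = 1.4 × 10^6/(3.7 × 10^-4 × 3.8 × 10^7) = 99.57 m

Δh_u ≈ 0.115 m; Δh_c ≈ 99.6 m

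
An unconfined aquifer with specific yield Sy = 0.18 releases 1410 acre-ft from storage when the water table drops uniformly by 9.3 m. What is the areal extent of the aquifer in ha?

A ≈ 104 ha

ΔV = 1410 acre-ft = 1.739 × 10^6 m³
A = ΔV / (Sy × Δh) = 1.739 × 10^6 / (0.18 × 9.3) = 1.039 × 10^6 m²
A = 1.039 × 10^6 m² = 103.9 ha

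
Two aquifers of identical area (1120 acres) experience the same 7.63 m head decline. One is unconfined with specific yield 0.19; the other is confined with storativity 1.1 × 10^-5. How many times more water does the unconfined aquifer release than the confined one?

A = 1120 acres = 4.532 × 10^6 m²
Unconfined: ΔV_u = Sy × A × Δh = 0.19 × 4.532 × 10^6 × 7.63 = 6.571 × 10^6 m³
Confined: ΔV_c = S × A × Δh = 1.1 × 10^-5 × 4.532 × 10^6 × 7.63 = 380.4 m³
Ratio = ΔV_u / ΔV_c = Sy / S = 0.19 / 1.1 × 10^-5 = 17270

ΔV_u / ΔV_c ≈ 17300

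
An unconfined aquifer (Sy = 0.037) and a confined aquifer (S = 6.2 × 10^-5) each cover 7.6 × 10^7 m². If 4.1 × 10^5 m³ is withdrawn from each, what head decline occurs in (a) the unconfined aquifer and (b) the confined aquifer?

Δh_u ≈ 0.146 m; Δh_c ≈ 87 m

Unconfined: Δh_u = ΔV/(Sy·A) = 4.1 × 10^5/(0.037 × 7.6 × 10^7) = 0.1458 m
Confined: Δh_c = ΔV/(S·A) = 4.1 × 10^5/(6.2 × 10^-5 × 7.6 × 10^7) = 87.01 m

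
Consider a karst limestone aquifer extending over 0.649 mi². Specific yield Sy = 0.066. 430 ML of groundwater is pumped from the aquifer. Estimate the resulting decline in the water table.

A = 0.649 mi² = 1.681 × 10^6 m²
ΔV = 430 ML = 4.3 × 10^5 m³
Δh = ΔV / (Sy × A) = 4.3 × 10^5 m³ / (0.066 × 1.681 × 10^6 m²) = 3.876 m

Δh ≈ 3.88 m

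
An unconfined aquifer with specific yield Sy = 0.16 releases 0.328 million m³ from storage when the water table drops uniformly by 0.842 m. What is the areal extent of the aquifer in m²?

ΔV = 0.328 million m³ = 3.28 × 10^5 m³
A = ΔV / (Sy × Δh) = 3.28 × 10^5 / (0.16 × 0.842) = 2.435 × 10^6 m²

A ≈ 2.43 × 10^6 m²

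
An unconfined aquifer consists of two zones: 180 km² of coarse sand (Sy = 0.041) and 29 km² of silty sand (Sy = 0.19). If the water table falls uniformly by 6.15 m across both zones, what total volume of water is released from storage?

ΔV ≈ 7.93 × 10^7 m³

A₁ = 180 km² = 1.8 × 10^8 m²; A₂ = 29 km² = 2.9 × 10^7 m²
ΔV₁ = 0.041 × 1.8 × 10^8 × 6.15 = 4.539 × 10^7 m³
ΔV₂ = 0.19 × 2.9 × 10^7 × 6.15 = 3.389 × 10^7 m³
ΔV = ΔV₁ + ΔV₂ = 7.927 × 10^7 m³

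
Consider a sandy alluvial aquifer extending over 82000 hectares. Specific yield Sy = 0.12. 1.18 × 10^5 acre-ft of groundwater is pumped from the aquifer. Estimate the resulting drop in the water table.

Δh ≈ 1.48 m

A = 82000 hectares = 8.2 × 10^8 m²
ΔV = 1.18 × 10^5 acre-ft = 1.456 × 10^8 m³
Δh = ΔV / (Sy × A) = 1.456 × 10^8 m³ / (0.12 × 8.2 × 10^8 m²) = 1.479 m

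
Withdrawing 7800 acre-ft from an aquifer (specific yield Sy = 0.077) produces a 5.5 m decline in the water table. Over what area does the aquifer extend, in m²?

A ≈ 2.27 × 10^7 m²

ΔV = 7800 acre-ft = 9.621 × 10^6 m³
A = ΔV / (Sy × Δh) = 9.621 × 10^6 / (0.077 × 5.5) = 2.272 × 10^7 m²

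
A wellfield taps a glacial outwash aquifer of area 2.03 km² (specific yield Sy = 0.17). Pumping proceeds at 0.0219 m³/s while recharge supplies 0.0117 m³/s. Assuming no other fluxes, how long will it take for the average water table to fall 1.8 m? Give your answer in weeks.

A = 2.03 km² = 2.03 × 10^6 m²
ΔV = Sy × A × Δh = 0.17 × 2.03 × 10^6 × 1.8 = 6.212 × 10^5 m³
Net withdrawal = 0.0219 − 0.0117 = 0.0102 m³/s = 881.3 m³/d
t = ΔV / Q = 6.212 × 10^5 m³ / 881.3 m³/d = 704.9 d
t = 704.9 d ≈ 100.7 weeks

t ≈ 101 weeks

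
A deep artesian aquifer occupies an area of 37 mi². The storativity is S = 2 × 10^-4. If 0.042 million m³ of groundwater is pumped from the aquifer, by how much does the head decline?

Δh ≈ 2.19 m

A = 37 mi² = 9.583 × 10^7 m²
ΔV = 0.042 million m³ = 42000 m³
Δh = ΔV / (S × A) = 42000 m³ / (2 × 10^-4 × 9.583 × 10^7 m²) = 2.191 m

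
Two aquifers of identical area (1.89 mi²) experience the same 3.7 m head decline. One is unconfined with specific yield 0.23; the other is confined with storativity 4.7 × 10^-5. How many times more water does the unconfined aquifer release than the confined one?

ΔV_u / ΔV_c ≈ 4890

A = 1.89 mi² = 4.895 × 10^6 m²
Unconfined: ΔV_u = Sy × A × Δh = 0.23 × 4.895 × 10^6 × 3.7 = 4.166 × 10^6 m³
Confined: ΔV_c = S × A × Δh = 4.7 × 10^-5 × 4.895 × 10^6 × 3.7 = 851.3 m³
Ratio = ΔV_u / ΔV_c = Sy / S = 0.23 / 4.7 × 10^-5 = 4894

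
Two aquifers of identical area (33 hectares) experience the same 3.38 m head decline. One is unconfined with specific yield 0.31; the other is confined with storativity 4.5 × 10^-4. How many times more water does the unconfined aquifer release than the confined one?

A = 33 hectares = 3.3 × 10^5 m²
Unconfined: ΔV_u = Sy × A × Δh = 0.31 × 3.3 × 10^5 × 3.38 = 3.458 × 10^5 m³
Confined: ΔV_c = S × A × Δh = 4.5 × 10^-4 × 3.3 × 10^5 × 3.38 = 501.9 m³
Ratio = ΔV_u / ΔV_c = Sy / S = 0.31 / 4.5 × 10^-4 = 688.9

ΔV_u / ΔV_c ≈ 689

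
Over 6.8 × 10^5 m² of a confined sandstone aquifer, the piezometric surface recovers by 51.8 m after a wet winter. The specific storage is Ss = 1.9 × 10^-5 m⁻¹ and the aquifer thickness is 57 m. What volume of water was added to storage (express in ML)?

ΔV ≈ 38.1 ML

S = Ss × b = 1.9 × 10^-5 m⁻¹ × 57 m = 1.083 × 10^-3
ΔV = S × A × Δh = 0.001083 × 6.8 × 10^5 m² × 51.8 m = 38150 m³
ΔV = 38150 m³ = 38.15 ML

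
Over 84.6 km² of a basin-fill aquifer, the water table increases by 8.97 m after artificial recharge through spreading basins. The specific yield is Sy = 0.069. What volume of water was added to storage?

ΔV ≈ 5.24 × 10^7 m³

A = 84.6 km² = 8.46 × 10^7 m²
ΔV = Sy × A × Δh = 0.069 × 8.46 × 10^7 m² × 8.97 m = 5.236 × 10^7 m³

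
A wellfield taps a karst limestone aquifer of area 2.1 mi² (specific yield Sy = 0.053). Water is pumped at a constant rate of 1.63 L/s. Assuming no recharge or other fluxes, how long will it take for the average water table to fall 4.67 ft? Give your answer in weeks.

A = 2.1 mi² = 5.439 × 10^6 m²
Δh = 4.67 ft = 1.423 m
ΔV = Sy × A × Δh = 0.053 × 5.439 × 10^6 × 1.423 = 4.103 × 10^5 m³
Q = 1.63 L/s = 140.8 m³/d
t = ΔV / Q = 4.103 × 10^5 m³ / 140.8 m³/d = 2914 d
t = 2914 d ≈ 416.2 weeks

t ≈ 416 weeks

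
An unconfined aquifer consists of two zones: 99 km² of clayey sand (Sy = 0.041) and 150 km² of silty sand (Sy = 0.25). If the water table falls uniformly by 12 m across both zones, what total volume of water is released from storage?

ΔV ≈ 4.99 × 10^8 m³

A₁ = 99 km² = 9.9 × 10^7 m²; A₂ = 150 km² = 1.5 × 10^8 m²
ΔV₁ = 0.041 × 9.9 × 10^7 × 12 = 4.871 × 10^7 m³
ΔV₂ = 0.25 × 1.5 × 10^8 × 12 = 4.5 × 10^8 m³
ΔV = ΔV₁ + ΔV₂ = 4.987 × 10^8 m³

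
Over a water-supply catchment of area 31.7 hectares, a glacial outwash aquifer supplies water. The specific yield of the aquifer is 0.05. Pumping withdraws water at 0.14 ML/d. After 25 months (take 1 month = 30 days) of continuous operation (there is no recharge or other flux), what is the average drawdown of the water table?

Δh ≈ 6.62 m

A = 31.7 hectares = 3.17 × 10^5 m²
Q = 0.14 ML/d = 140 m³/d
t = 25 months = 750 d
ΔV = Q × t = 140 m³/d × 750 d = 1.05 × 10^5 m³
Δh = ΔV / (Sy × A) = 1.05 × 10^5 / (0.05 × 3.17 × 10^5) = 6.625 m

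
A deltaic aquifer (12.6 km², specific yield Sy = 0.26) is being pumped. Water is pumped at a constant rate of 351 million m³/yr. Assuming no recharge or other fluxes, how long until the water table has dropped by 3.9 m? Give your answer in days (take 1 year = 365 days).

A = 12.6 km² = 1.26 × 10^7 m²
ΔV = Sy × A × Δh = 0.26 × 1.26 × 10^7 × 3.9 = 1.278 × 10^7 m³
Q = 351 million m³/yr = 9.616 × 10^5 m³/d
t = ΔV / Q = 1.278 × 10^7 m³ / 9.616 × 10^5 m³/d = 13.29 d

t ≈ 13.3 days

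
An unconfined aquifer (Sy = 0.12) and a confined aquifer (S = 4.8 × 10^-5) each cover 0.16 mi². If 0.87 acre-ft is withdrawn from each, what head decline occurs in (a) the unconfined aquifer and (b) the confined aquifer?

A = 0.16 mi² = 4.144 × 10^5 m²
ΔV = 0.87 acre-ft = 1073 m³
Unconfined: Δh_u = ΔV/(Sy·A) = 1073/(0.12 × 4.144 × 10^5) = 0.02158 m
Confined: Δh_c = ΔV/(S·A) = 1073/(4.8 × 10^-5 × 4.144 × 10^5) = 53.95 m

Δh_u ≈ 0.0216 m; Δh_c ≈ 54 m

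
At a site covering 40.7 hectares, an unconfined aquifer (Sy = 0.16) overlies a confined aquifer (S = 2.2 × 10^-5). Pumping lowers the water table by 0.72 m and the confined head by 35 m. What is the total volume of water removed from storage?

ΔV ≈ 47200 m³

A = 40.7 hectares = 4.07 × 10^5 m²
Unconfined: ΔV_u = Sy × A × Δh_u = 0.16 × 4.07 × 10^5 × 0.72 = 46890 m³
Confined: ΔV_c = S × A × Δh_c = 2.2 × 10^-5 × 4.07 × 10^5 × 35 = 313.4 m³
Total ΔV = 46890 + 313.4 = 47200 m³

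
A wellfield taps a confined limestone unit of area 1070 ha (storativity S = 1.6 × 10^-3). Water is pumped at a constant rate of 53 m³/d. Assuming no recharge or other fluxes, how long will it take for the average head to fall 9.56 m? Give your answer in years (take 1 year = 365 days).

t ≈ 8.46 years

A = 1070 ha = 1.07 × 10^7 m²
ΔV = S × A × Δh = 0.0016 × 1.07 × 10^7 × 9.56 = 1.637 × 10^5 m³
t = ΔV / Q = 1.637 × 10^5 m³ / 53 m³/d = 3088 d
t = 3088 d ≈ 8.46 years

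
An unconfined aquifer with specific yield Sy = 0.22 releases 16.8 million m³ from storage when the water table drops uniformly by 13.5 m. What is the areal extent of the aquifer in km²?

ΔV = 16.8 million m³ = 1.68 × 10^7 m³
A = ΔV / (Sy × Δh) = 1.68 × 10^7 / (0.22 × 13.5) = 5.657 × 10^6 m²
A = 5.657 × 10^6 m² = 5.657 km²

A ≈ 5.66 km²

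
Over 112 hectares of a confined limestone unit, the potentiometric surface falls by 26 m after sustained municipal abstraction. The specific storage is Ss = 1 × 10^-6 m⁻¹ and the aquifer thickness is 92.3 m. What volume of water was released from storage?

S = Ss × b = 1 × 10^-6 m⁻¹ × 92.3 m = 9.23 × 10^-5
A = 112 hectares = 1.12 × 10^6 m²
ΔV = S × A × Δh = 9.23 × 10^-5 × 1.12 × 10^6 m² × 26 m = 2688 m³

ΔV ≈ 2690 m³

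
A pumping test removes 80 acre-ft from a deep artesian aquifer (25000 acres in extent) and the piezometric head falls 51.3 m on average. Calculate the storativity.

A = 25000 acres = 1.012 × 10^8 m²
ΔV = 80 acre-ft = 98680 m³
S = ΔV / (A × Δh) = 98680 m³ / (1.012 × 10^8 m² × 51.3 m) = 1.901 × 10^-5

S ≈ 1.9 × 10^-5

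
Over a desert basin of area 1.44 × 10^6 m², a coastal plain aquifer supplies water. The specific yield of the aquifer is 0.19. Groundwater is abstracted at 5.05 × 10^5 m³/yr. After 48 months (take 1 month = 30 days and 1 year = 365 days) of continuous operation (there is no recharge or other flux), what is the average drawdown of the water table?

Q = 5.05 × 10^5 m³/yr = 1384 m³/d
t = 48 months = 1440 d
ΔV = Q × t = 1384 m³/d × 1440 d = 1.992 × 10^6 m³
Δh = ΔV / (Sy × A) = 1.992 × 10^6 / (0.19 × 1.44 × 10^6) = 7.282 m

Δh ≈ 7.28 m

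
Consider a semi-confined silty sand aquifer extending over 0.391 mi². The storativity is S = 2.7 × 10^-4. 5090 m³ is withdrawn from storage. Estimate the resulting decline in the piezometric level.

Δh ≈ 18.6 m

A = 0.391 mi² = 1.013 × 10^6 m²
Δh = ΔV / (S × A) = 5090 m³ / (2.7 × 10^-4 × 1.013 × 10^6 m²) = 18.62 m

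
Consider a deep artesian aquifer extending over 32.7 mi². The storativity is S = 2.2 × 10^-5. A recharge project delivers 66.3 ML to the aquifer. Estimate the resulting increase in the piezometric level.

A = 32.7 mi² = 8.469 × 10^7 m²
ΔV = 66.3 ML = 66300 m³
Δh = ΔV / (S × A) = 66300 m³ / (2.2 × 10^-5 × 8.469 × 10^7 m²) = 35.58 m

Δh ≈ 35.6 m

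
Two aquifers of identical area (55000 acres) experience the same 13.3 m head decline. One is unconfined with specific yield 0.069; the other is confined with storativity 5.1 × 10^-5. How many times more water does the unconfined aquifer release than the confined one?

A = 55000 acres = 2.226 × 10^8 m²
Unconfined: ΔV_u = Sy × A × Δh = 0.069 × 2.226 × 10^8 × 13.3 = 2.043 × 10^8 m³
Confined: ΔV_c = S × A × Δh = 5.1 × 10^-5 × 2.226 × 10^8 × 13.3 = 1.51 × 10^5 m³
Ratio = ΔV_u / ΔV_c = Sy / S = 0.069 / 5.1 × 10^-5 = 1353

ΔV_u / ΔV_c ≈ 1350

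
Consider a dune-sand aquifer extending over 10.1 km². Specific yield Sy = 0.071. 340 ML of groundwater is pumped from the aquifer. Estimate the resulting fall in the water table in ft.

Δh ≈ 1.56 ft

A = 10.1 km² = 1.01 × 10^7 m²
ΔV = 340 ML = 3.4 × 10^5 m³
Δh = ΔV / (Sy × A) = 3.4 × 10^5 m³ / (0.071 × 1.01 × 10^7 m²) = 0.4741 m
Δh = 0.4741 m = 1.556 ft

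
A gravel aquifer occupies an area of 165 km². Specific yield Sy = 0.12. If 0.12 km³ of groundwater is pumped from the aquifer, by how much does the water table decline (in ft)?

Δh ≈ 19.9 ft

A = 165 km² = 1.65 × 10^8 m²
ΔV = 0.12 km³ = 1.2 × 10^8 m³
Δh = ΔV / (Sy × A) = 1.2 × 10^8 m³ / (0.12 × 1.65 × 10^8 m²) = 6.061 m
Δh = 6.061 m = 19.88 ft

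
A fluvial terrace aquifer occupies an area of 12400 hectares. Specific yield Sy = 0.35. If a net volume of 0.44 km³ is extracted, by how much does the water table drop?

Δh ≈ 10.1 m

A = 12400 hectares = 1.24 × 10^8 m²
ΔV = 0.44 km³ = 4.4 × 10^8 m³
Δh = ΔV / (Sy × A) = 4.4 × 10^8 m³ / (0.35 × 1.24 × 10^8 m²) = 10.14 m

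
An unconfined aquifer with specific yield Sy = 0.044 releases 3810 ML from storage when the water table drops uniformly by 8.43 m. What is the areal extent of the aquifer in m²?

ΔV = 3810 ML = 3.81 × 10^6 m³
A = ΔV / (Sy × Δh) = 3.81 × 10^6 / (0.044 × 8.43) = 1.027 × 10^7 m²

A ≈ 1.03 × 10^7 m²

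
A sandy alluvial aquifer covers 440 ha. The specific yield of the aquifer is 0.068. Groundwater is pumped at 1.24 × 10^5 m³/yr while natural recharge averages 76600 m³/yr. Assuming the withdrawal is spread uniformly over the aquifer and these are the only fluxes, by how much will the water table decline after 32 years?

Δh ≈ 5.07 m

A = 440 ha = 4.4 × 10^6 m²
Net abstraction = 1.24 × 10^5 − 76600 = 47400 m³/yr
Q_net = 47400 m³/yr = 129.9 m³/d
t = 32 years = 11680 d
ΔV = Q × t = 129.9 m³/d × 11680 d = 1.517 × 10^6 m³
Δh = ΔV / (Sy × A) = 1.517 × 10^6 / (0.068 × 4.4 × 10^6) = 5.07 m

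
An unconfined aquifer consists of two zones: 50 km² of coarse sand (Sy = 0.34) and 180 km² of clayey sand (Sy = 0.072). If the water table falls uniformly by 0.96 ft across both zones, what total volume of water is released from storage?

A₁ = 50 km² = 5 × 10^7 m²; A₂ = 180 km² = 1.8 × 10^8 m²
Δh = 0.96 ft = 0.2926 m
ΔV₁ = 0.34 × 5 × 10^7 × 0.2926 = 4.974 × 10^6 m³
ΔV₂ = 0.072 × 1.8 × 10^8 × 0.2926 = 3.792 × 10^6 m³
ΔV = ΔV₁ + ΔV₂ = 8.767 × 10^6 m³

ΔV ≈ 8.77 × 10^6 m³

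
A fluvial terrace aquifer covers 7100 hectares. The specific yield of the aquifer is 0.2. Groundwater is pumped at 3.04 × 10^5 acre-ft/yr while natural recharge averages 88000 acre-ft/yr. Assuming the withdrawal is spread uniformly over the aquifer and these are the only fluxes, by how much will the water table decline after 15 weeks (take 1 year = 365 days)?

A = 7100 hectares = 7.1 × 10^7 m²
Net abstraction = 3.04 × 10^5 − 88000 = 2.16 × 10^5 acre-ft/yr
Q_net = 2.16 × 10^5 acre-ft/yr = 7.3 × 10^5 m³/d
t = 15 weeks = 105 d
ΔV = Q × t = 7.3 × 10^5 m³/d × 105 d = 7.664 × 10^7 m³
Δh = ΔV / (Sy × A) = 7.664 × 10^7 / (0.2 × 7.1 × 10^7) = 5.398 m

Δh ≈ 5.4 m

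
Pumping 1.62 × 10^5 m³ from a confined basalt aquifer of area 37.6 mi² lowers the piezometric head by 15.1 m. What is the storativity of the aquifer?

S ≈ 1.1 × 10^-4

A = 37.6 mi² = 9.738 × 10^7 m²
S = ΔV / (A × Δh) = 1.62 × 10^5 m³ / (9.738 × 10^7 m² × 15.1 m) = 1.102 × 10^-4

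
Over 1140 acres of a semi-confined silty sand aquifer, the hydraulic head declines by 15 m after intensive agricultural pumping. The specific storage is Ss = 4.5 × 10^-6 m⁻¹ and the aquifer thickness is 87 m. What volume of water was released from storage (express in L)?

S = Ss × b = 4.5 × 10^-6 m⁻¹ × 87 m = 3.915 × 10^-4
A = 1140 acres = 4.613 × 10^6 m²
ΔV = S × A × Δh = 3.915 × 10^-4 × 4.613 × 10^6 m² × 15 m = 27090 m³
ΔV = 27090 m³ = 2.709 × 10^7 L

ΔV ≈ 2.71 × 10^7 L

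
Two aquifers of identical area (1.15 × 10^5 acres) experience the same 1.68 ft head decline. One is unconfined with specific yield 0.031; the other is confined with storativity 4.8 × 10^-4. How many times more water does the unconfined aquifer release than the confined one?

ΔV_u / ΔV_c ≈ 64.6

A = 1.15 × 10^5 acres = 4.654 × 10^8 m²
Δh = 1.68 ft = 0.5121 m
Unconfined: ΔV_u = Sy × A × Δh = 0.031 × 4.654 × 10^8 × 0.5121 = 7.388 × 10^6 m³
Confined: ΔV_c = S × A × Δh = 4.8 × 10^-4 × 4.654 × 10^8 × 0.5121 = 1.144 × 10^5 m³
Ratio = ΔV_u / ΔV_c = Sy / S = 0.031 / 4.8 × 10^-4 = 64.58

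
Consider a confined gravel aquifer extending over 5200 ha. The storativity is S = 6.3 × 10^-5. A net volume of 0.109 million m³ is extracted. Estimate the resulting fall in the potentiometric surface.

A = 5200 ha = 5.2 × 10^7 m²
ΔV = 0.109 million m³ = 1.09 × 10^5 m³
Δh = ΔV / (S × A) = 1.09 × 10^5 m³ / (6.3 × 10^-5 × 5.2 × 10^7 m²) = 33.27 m

Δh ≈ 33.3 m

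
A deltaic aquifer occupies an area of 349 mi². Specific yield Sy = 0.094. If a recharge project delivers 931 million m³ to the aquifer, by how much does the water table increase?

A = 349 mi² = 9.039 × 10^8 m²
ΔV = 931 million m³ = 9.31 × 10^8 m³
Δh = ΔV / (Sy × A) = 9.31 × 10^8 m³ / (0.094 × 9.039 × 10^8 m²) = 10.96 m

Δh ≈ 11 m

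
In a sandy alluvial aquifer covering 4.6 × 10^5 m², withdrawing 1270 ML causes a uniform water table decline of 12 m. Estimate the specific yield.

ΔV = 1270 ML = 1.27 × 10^6 m³
Sy = ΔV / (A × Δh) = 1.27 × 10^6 m³ / (4.6 × 10^5 m² × 12 m) = 0.2301

Sy ≈ 0.23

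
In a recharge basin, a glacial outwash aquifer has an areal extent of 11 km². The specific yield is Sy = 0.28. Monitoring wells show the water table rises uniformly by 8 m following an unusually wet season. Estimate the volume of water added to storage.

A = 11 km² = 1.1 × 10^7 m²
ΔV = Sy × A × Δh = 0.28 × 1.1 × 10^7 m² × 8 m = 2.464 × 10^7 m³

ΔV ≈ 2.46 × 10^7 m³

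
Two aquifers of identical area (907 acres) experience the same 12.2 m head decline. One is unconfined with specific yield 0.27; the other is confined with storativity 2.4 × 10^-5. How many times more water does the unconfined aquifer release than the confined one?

ΔV_u / ΔV_c ≈ 11200

A = 907 acres = 3.67 × 10^6 m²
Unconfined: ΔV_u = Sy × A × Δh = 0.27 × 3.67 × 10^6 × 12.2 = 1.209 × 10^7 m³
Confined: ΔV_c = S × A × Δh = 2.4 × 10^-5 × 3.67 × 10^6 × 12.2 = 1075 m³
Ratio = ΔV_u / ΔV_c = Sy / S = 0.27 / 2.4 × 10^-5 = 11250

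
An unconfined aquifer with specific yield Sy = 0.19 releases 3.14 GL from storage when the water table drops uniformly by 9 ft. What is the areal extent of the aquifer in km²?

A ≈ 6.02 km²

Δh = 9 ft = 2.743 m
ΔV = 3.14 GL = 3.14 × 10^6 m³
A = ΔV / (Sy × Δh) = 3.14 × 10^6 / (0.19 × 2.743) = 6.024 × 10^6 m²
A = 6.024 × 10^6 m² = 6.024 km²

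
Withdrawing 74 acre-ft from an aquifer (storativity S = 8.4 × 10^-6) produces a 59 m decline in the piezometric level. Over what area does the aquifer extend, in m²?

ΔV = 74 acre-ft = 91280 m³
A = ΔV / (S × Δh) = 91280 / (8.4 × 10^-6 × 59) = 1.842 × 10^8 m²

A ≈ 1.84 × 10^8 m²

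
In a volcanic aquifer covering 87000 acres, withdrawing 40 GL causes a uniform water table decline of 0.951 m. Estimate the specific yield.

A = 87000 acres = 3.521 × 10^8 m²
ΔV = 40 GL = 4 × 10^7 m³
Sy = ΔV / (A × Δh) = 4 × 10^7 m³ / (3.521 × 10^8 m² × 0.951 m) = 0.1195

Sy ≈ 0.12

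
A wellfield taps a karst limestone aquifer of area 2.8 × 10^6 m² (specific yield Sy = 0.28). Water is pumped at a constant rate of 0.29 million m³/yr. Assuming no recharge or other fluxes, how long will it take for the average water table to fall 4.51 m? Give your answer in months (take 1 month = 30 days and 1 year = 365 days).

t ≈ 148 months

ΔV = Sy × A × Δh = 0.28 × 2.8 × 10^6 × 4.51 = 3.536 × 10^6 m³
Q = 0.29 million m³/yr = 794.5 m³/d
t = ΔV / Q = 3.536 × 10^6 m³ / 794.5 m³/d = 4450 d
t = 4450 d ≈ 148.3 months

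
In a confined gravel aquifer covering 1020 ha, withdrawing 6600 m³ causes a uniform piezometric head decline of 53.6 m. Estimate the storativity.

S ≈ 1.2 × 10^-5

A = 1020 ha = 1.02 × 10^7 m²
S = ΔV / (A × Δh) = 6600 m³ / (1.02 × 10^7 m² × 53.6 m) = 1.207 × 10^-5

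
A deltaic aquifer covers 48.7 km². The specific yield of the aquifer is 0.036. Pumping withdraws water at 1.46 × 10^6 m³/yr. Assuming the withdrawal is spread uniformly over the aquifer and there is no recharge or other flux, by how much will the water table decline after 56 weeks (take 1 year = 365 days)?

Δh ≈ 0.894 m

A = 48.7 km² = 4.87 × 10^7 m²
Q = 1.46 × 10^6 m³/yr = 4000 m³/d
t = 56 weeks = 392 d
ΔV = Q × t = 4000 m³/d × 392 d = 1.568 × 10^6 m³
Δh = ΔV / (Sy × A) = 1.568 × 10^6 / (0.036 × 4.87 × 10^7) = 0.8944 m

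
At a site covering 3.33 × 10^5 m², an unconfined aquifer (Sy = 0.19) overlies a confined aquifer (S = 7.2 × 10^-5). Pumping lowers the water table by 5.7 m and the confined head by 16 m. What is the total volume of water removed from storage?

Unconfined: ΔV_u = Sy × A × Δh_u = 0.19 × 3.33 × 10^5 × 5.7 = 3.606 × 10^5 m³
Confined: ΔV_c = S × A × Δh_c = 7.2 × 10^-5 × 3.33 × 10^5 × 16 = 383.6 m³
Total ΔV = 3.606 × 10^5 + 383.6 = 3.61 × 10^5 m³

ΔV ≈ 3.61 × 10^5 m³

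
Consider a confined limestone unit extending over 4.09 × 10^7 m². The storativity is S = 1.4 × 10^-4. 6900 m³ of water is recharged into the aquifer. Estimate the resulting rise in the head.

Δh ≈ 1.21 m

Δh = ΔV / (S × A) = 6900 m³ / (1.4 × 10^-4 × 4.09 × 10^7 m²) = 1.205 m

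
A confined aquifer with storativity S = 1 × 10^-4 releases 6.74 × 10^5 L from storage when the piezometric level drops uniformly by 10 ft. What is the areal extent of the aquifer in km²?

A ≈ 2.21 km²

Δh = 10 ft = 3.048 m
ΔV = 6.74 × 10^5 L = 674 m³
A = ΔV / (S × Δh) = 674 / (1 × 10^-4 × 3.048) = 2.211 × 10^6 m²
A = 2.211 × 10^6 m² = 2.211 km²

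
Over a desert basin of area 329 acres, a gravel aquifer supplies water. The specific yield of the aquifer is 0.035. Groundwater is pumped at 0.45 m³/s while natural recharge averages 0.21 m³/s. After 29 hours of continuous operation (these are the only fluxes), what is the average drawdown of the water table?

A = 329 acres = 1.331 × 10^6 m²
Net abstraction = 0.45 − 0.21 = 0.24 m³/s
Q_net = 0.24 m³/s = 20740 m³/d
t = 29 hours = 1.208 d
ΔV = Q × t = 20740 m³/d × 1.208 d = 25060 m³
Δh = ΔV / (Sy × A) = 25060 / (0.035 × 1.331 × 10^6) = 0.5377 m

Δh ≈ 0.538 m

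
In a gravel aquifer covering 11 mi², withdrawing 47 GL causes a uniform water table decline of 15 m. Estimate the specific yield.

Sy ≈ 0.11

A = 11 mi² = 2.849 × 10^7 m²
ΔV = 47 GL = 4.7 × 10^7 m³
Sy = ΔV / (A × Δh) = 4.7 × 10^7 m³ / (2.849 × 10^7 m² × 15 m) = 0.11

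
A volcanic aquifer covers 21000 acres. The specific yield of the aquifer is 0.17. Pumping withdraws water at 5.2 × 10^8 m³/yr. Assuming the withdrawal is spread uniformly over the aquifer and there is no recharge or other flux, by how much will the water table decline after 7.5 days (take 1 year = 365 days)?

A = 21000 acres = 8.498 × 10^7 m²
Q = 5.2 × 10^8 m³/yr = 1.425 × 10^6 m³/d
ΔV = Q × t = 1.425 × 10^6 m³/d × 7.5 d = 1.068 × 10^7 m³
Δh = ΔV / (Sy × A) = 1.068 × 10^7 / (0.17 × 8.498 × 10^7) = 0.7396 m

Δh ≈ 0.74 m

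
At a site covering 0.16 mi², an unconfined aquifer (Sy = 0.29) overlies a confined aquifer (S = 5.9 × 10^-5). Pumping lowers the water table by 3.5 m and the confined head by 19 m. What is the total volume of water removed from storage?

A = 0.16 mi² = 4.144 × 10^5 m²
Unconfined: ΔV_u = Sy × A × Δh_u = 0.29 × 4.144 × 10^5 × 3.5 = 4.206 × 10^5 m³
Confined: ΔV_c = S × A × Δh_c = 5.9 × 10^-5 × 4.144 × 10^5 × 19 = 464.5 m³
Total ΔV = 4.206 × 10^5 + 464.5 = 4.211 × 10^5 m³

ΔV ≈ 4.21 × 10^5 m³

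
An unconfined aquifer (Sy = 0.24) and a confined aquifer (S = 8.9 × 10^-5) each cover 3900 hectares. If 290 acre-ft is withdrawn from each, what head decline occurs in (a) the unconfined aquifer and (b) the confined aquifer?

Δh_u ≈ 0.0382 m; Δh_c ≈ 103 m

A = 3900 hectares = 3.9 × 10^7 m²
ΔV = 290 acre-ft = 3.577 × 10^5 m³
Unconfined: Δh_u = ΔV/(Sy·A) = 3.577 × 10^5/(0.24 × 3.9 × 10^7) = 0.03822 m
Confined: Δh_c = ΔV/(S·A) = 3.577 × 10^5/(8.9 × 10^-5 × 3.9 × 10^7) = 103.1 m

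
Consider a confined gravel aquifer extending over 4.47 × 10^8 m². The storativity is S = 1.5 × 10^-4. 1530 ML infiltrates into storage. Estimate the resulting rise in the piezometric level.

Δh ≈ 22.8 m

ΔV = 1530 ML = 1.53 × 10^6 m³
Δh = ΔV / (S × A) = 1.53 × 10^6 m³ / (1.5 × 10^-4 × 4.47 × 10^8 m²) = 22.82 m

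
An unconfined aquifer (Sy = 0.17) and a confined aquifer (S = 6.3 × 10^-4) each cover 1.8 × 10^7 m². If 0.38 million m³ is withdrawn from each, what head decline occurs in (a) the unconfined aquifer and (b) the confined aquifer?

Δh_u ≈ 0.124 m; Δh_c ≈ 33.5 m

ΔV = 0.38 million m³ = 3.8 × 10^5 m³
Unconfined: Δh_u = ΔV/(Sy·A) = 3.8 × 10^5/(0.17 × 1.8 × 10^7) = 0.1242 m
Confined: Δh_c = ΔV/(S·A) = 3.8 × 10^5/(6.3 × 10^-4 × 1.8 × 10^7) = 33.51 m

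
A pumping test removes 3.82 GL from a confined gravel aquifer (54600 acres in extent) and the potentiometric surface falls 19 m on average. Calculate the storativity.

S ≈ 9.1 × 10^-4

A = 54600 acres = 2.21 × 10^8 m²
ΔV = 3.82 GL = 3.82 × 10^6 m³
S = ΔV / (A × Δh) = 3.82 × 10^6 m³ / (2.21 × 10^8 m² × 19 m) = 9.099 × 10^-4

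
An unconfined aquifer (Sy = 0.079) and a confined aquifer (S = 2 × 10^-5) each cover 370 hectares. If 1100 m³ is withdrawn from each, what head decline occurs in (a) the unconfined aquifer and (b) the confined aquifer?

Δh_u ≈ 0.00376 m; Δh_c ≈ 14.9 m

A = 370 hectares = 3.7 × 10^6 m²
Unconfined: Δh_u = ΔV/(Sy·A) = 1100/(0.079 × 3.7 × 10^6) = 0.003763 m
Confined: Δh_c = ΔV/(S·A) = 1100/(2 × 10^-5 × 3.7 × 10^6) = 14.86 m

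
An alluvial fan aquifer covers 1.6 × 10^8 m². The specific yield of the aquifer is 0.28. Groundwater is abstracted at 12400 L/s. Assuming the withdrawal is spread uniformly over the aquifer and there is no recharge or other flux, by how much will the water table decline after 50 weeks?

Δh ≈ 8.37 m

Q = 12400 L/s = 1.071 × 10^6 m³/d
t = 50 weeks = 350 d
ΔV = Q × t = 1.071 × 10^6 m³/d × 350 d = 3.75 × 10^8 m³
Δh = ΔV / (Sy × A) = 3.75 × 10^8 / (0.28 × 1.6 × 10^8) = 8.37 m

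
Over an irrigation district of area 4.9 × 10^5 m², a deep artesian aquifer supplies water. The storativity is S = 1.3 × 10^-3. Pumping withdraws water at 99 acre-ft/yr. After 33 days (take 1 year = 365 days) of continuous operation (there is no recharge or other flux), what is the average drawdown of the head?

Q = 99 acre-ft/yr = 334.6 m³/d
ΔV = Q × t = 334.6 m³/d × 33 d = 11040 m³
Δh = ΔV / (S × A) = 11040 / (0.0013 × 4.9 × 10^5) = 17.33 m

Δh ≈ 17.3 m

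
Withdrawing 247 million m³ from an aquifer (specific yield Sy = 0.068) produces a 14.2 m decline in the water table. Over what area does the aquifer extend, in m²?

ΔV = 247 million m³ = 2.47 × 10^8 m³
A = ΔV / (Sy × Δh) = 2.47 × 10^8 / (0.068 × 14.2) = 2.558 × 10^8 m²

A ≈ 2.56 × 10^8 m²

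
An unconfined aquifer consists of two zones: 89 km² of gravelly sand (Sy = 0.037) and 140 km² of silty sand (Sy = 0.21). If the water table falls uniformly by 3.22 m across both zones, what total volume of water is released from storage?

A₁ = 89 km² = 8.9 × 10^7 m²; A₂ = 140 km² = 1.4 × 10^8 m²
ΔV₁ = 0.037 × 8.9 × 10^7 × 3.22 = 1.06 × 10^7 m³
ΔV₂ = 0.21 × 1.4 × 10^8 × 3.22 = 9.467 × 10^7 m³
ΔV = ΔV₁ + ΔV₂ = 1.053 × 10^8 m³

ΔV ≈ 1.05 × 10^8 m³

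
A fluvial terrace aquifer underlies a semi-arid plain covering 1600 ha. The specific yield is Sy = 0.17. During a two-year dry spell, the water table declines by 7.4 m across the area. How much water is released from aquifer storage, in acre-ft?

ΔV ≈ 16300 acre-ft

A = 1600 ha = 1.6 × 10^7 m²
ΔV = Sy × A × Δh = 0.17 × 1.6 × 10^7 m² × 7.4 m = 2.013 × 10^7 m³
ΔV = 2.013 × 10^7 m³ = 16320 acre-ft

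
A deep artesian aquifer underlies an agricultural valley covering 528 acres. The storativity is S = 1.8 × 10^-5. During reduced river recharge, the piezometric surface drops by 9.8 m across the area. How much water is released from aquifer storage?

A = 528 acres = 2.137 × 10^6 m²
ΔV = S × A × Δh = 1.8 × 10^-5 × 2.137 × 10^6 m² × 9.8 m = 376.9 m³

ΔV ≈ 377 m³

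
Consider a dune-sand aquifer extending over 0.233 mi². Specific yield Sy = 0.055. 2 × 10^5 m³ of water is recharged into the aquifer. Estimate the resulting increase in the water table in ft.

Δh ≈ 19.8 ft

A = 0.233 mi² = 6.035 × 10^5 m²
Δh = ΔV / (Sy × A) = 2 × 10^5 m³ / (0.055 × 6.035 × 10^5 m²) = 6.026 m
Δh = 6.026 m = 19.77 ft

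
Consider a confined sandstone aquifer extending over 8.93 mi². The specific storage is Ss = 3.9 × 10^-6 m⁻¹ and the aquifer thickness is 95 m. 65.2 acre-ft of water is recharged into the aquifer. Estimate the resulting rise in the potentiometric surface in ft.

S = Ss × b = 3.9 × 10^-6 m⁻¹ × 95 m = 3.705 × 10^-4
A = 8.93 mi² = 2.313 × 10^7 m²
ΔV = 65.2 acre-ft = 80420 m³
Δh = ΔV / (S × A) = 80420 m³ / (3.705 × 10^-4 × 2.313 × 10^7 m²) = 9.385 m
Δh = 9.385 m = 30.79 ft

Δh ≈ 30.8 ft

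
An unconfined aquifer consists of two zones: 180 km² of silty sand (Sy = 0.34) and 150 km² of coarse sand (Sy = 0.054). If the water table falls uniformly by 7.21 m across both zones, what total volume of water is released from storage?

A₁ = 180 km² = 1.8 × 10^8 m²; A₂ = 150 km² = 1.5 × 10^8 m²
ΔV₁ = 0.34 × 1.8 × 10^8 × 7.21 = 4.413 × 10^8 m³
ΔV₂ = 0.054 × 1.5 × 10^8 × 7.21 = 5.84 × 10^7 m³
ΔV = ΔV₁ + ΔV₂ = 4.997 × 10^8 m³

ΔV ≈ 5 × 10^8 m³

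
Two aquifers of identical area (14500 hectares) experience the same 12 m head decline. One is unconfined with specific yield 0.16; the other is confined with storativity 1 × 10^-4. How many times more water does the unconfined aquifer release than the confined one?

A = 14500 hectares = 1.45 × 10^8 m²
Unconfined: ΔV_u = Sy × A × Δh = 0.16 × 1.45 × 10^8 × 12 = 2.784 × 10^8 m³
Confined: ΔV_c = S × A × Δh = 1 × 10^-4 × 1.45 × 10^8 × 12 = 1.74 × 10^5 m³
Ratio = ΔV_u / ΔV_c = Sy / S = 0.16 / 1 × 10^-4 = 1600

ΔV_u / ΔV_c ≈ 1600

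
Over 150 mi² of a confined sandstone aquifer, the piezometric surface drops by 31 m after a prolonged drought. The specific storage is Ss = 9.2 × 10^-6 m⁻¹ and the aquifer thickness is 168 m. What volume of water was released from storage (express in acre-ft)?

ΔV ≈ 15100 acre-ft

S = Ss × b = 9.2 × 10^-6 m⁻¹ × 168 m = 1.546 × 10^-3
A = 150 mi² = 3.885 × 10^8 m²
ΔV = S × A × Δh = 0.001546 × 3.885 × 10^8 m² × 31 m = 1.861 × 10^7 m³
ΔV = 1.861 × 10^7 m³ = 15090 acre-ft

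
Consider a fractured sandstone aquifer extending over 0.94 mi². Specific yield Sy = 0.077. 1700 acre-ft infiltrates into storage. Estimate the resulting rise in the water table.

A = 0.94 mi² = 2.435 × 10^6 m²
ΔV = 1700 acre-ft = 2.097 × 10^6 m³
Δh = ΔV / (Sy × A) = 2.097 × 10^6 m³ / (0.077 × 2.435 × 10^6 m²) = 11.19 m

Δh ≈ 11.2 m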